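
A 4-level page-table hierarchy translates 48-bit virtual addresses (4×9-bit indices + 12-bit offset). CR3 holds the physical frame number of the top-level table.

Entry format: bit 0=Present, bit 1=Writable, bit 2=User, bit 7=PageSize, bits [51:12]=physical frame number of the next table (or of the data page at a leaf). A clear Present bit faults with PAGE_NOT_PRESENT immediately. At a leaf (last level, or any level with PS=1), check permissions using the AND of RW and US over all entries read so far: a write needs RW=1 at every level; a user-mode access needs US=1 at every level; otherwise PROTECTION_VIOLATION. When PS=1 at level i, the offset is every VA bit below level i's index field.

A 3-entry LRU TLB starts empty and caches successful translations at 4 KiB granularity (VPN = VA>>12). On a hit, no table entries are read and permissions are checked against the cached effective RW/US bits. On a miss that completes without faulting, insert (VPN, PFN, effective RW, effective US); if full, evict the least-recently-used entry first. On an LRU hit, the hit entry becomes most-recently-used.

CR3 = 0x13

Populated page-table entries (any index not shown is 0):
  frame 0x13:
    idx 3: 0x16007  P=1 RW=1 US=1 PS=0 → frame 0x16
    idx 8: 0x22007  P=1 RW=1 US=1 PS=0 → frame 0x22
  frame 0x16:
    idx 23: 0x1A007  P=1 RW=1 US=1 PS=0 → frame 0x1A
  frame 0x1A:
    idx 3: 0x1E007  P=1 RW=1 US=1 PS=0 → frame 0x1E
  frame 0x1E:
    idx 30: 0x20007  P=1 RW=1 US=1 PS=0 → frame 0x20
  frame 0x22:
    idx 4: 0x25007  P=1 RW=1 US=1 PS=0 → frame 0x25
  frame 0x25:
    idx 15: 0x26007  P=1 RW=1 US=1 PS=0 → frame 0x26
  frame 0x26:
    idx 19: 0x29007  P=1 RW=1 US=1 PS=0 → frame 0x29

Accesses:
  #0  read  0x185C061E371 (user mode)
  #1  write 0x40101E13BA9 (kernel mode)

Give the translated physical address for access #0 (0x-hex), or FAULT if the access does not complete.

Trace:
#0 VA=0x185C061E371 (r,user):
  L0: frame=0x13 idx=3 entry=0x16007 [P=1 RW=1 US=1 PS=0]
  L1: frame=0x16 idx=23 entry=0x1A007 [P=1 RW=1 US=1 PS=0]
  L2: frame=0x1A idx=3 entry=0x1E007 [P=1 RW=1 US=1 PS=0]
  L3: frame=0x1E idx=30 entry=0x20007 [P=1 RW=1 US=1 PS=0]
  ⇒ phys 0x20371  [4 reads]
#1 VA=0x40101E13BA9 (w,kernel):
  L0: frame=0x13 idx=8 entry=0x22007 [P=1 RW=1 US=1 PS=0]
  L1: frame=0x22 idx=4 entry=0x25007 [P=1 RW=1 US=1 PS=0]
  L2: frame=0x25 idx=15 entry=0x26007 [P=1 RW=1 US=1 PS=0]
  L3: frame=0x26 idx=19 entry=0x29007 [P=1 RW=1 US=1 PS=0]
  ⇒ phys 0x29BA9  [4 reads]

Access #0 PA: 0x20371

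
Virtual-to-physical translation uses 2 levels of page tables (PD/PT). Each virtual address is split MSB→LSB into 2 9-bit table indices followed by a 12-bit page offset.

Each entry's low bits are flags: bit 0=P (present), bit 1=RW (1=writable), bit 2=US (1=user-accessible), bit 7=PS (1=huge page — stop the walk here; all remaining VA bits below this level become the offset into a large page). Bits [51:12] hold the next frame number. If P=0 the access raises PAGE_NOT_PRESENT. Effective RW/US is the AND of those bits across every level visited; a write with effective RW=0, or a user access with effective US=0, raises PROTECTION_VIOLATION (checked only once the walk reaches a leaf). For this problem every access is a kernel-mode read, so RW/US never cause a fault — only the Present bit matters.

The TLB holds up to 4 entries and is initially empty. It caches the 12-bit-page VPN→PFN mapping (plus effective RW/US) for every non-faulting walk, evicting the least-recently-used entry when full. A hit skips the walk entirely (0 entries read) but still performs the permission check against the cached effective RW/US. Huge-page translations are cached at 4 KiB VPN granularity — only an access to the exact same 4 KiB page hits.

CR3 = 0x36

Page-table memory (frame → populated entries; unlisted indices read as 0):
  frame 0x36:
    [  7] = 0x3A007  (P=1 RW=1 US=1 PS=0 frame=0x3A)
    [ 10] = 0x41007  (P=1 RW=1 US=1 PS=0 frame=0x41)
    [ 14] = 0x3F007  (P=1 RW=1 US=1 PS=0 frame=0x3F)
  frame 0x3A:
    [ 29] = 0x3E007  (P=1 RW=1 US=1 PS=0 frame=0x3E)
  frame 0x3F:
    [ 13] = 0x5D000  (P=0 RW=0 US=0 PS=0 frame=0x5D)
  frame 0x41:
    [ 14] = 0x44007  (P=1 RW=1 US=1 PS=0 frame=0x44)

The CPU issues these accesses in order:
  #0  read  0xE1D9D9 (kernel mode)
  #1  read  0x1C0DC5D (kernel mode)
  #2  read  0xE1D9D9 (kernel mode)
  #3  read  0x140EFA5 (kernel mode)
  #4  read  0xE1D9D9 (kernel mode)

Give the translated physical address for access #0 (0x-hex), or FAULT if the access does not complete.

Per-access translation:
#0 VA=0xE1D9D9 (r,kernel):
  L0 @0x36[7] → 0x3A007  P=1,RW=1,US=1,PS=0
  L1 @0x3A[29] → 0x3E007  P=1,RW=1,US=1,PS=0
  ⇒ phys 0x3E9D9  [2 reads]
#1 VA=0x1C0DC5D (r,kernel):
  L0 @0x36[14] → 0x3F007  P=1,RW=1,US=1,PS=0
  L1 @0x3F[13] → 0x5D000  P=0,RW=0,US=0,PS=0
  ✗ PAGE_NOT_PRESENT  [2 reads]
#2 VA=0xE1D9D9 (r,kernel):
  TLB hit vpn=0xE1D → PA=0x3E9D9
#3 VA=0x140EFA5 (r,kernel):
  L0 @0x36[10] → 0x41007  P=1,RW=1,US=1,PS=0
  L1 @0x41[14] → 0x44007  P=1,RW=1,US=1,PS=0
  ⇒ phys 0x44FA5  [2 reads]
#4 VA=0xE1D9D9 (r,kernel):
  TLB hit vpn=0xE1D → PA=0x3E9D9

Access #0 PA: 0x3E9D9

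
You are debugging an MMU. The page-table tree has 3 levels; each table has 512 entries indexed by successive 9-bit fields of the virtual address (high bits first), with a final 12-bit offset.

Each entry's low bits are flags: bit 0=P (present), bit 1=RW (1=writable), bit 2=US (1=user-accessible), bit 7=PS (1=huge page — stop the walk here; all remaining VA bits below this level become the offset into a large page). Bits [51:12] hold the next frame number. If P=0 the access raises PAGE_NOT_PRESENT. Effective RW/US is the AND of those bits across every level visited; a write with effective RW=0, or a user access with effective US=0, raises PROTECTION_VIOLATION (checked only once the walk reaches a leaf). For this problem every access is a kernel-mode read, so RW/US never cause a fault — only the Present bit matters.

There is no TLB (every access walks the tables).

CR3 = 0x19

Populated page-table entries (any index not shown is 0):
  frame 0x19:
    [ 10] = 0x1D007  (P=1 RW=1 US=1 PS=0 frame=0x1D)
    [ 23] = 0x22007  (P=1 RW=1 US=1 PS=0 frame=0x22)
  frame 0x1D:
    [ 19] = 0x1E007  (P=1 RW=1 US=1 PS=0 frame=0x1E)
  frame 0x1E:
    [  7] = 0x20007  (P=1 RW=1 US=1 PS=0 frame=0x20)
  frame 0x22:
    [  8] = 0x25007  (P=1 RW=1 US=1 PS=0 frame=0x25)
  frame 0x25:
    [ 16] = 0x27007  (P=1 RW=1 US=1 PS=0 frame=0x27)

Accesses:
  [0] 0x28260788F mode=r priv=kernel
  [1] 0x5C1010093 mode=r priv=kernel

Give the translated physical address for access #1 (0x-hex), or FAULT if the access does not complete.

Walk each access:
#0 VA=0x28260788F (r,kernel):
  L0: frame=0x19 idx=10 entry=0x1D007 [P=1 RW=1 US=1 PS=0]
  L1: frame=0x1D idx=19 entry=0x1E007 [P=1 RW=1 US=1 PS=0]
  L2: frame=0x1E idx=7 entry=0x20007 [P=1 RW=1 US=1 PS=0]
  ⇒ phys 0x2088F  [3 reads]
#1 VA=0x5C1010093 (r,kernel):
  L0: frame=0x19 idx=23 entry=0x22007 [P=1 RW=1 US=1 PS=0]
  L1: frame=0x22 idx=8 entry=0x25007 [P=1 RW=1 US=1 PS=0]
  L2: frame=0x25 idx=16 entry=0x27007 [P=1 RW=1 US=1 PS=0]
  ⇒ phys 0x27093  [3 reads]

Access #1 PA: 0x27093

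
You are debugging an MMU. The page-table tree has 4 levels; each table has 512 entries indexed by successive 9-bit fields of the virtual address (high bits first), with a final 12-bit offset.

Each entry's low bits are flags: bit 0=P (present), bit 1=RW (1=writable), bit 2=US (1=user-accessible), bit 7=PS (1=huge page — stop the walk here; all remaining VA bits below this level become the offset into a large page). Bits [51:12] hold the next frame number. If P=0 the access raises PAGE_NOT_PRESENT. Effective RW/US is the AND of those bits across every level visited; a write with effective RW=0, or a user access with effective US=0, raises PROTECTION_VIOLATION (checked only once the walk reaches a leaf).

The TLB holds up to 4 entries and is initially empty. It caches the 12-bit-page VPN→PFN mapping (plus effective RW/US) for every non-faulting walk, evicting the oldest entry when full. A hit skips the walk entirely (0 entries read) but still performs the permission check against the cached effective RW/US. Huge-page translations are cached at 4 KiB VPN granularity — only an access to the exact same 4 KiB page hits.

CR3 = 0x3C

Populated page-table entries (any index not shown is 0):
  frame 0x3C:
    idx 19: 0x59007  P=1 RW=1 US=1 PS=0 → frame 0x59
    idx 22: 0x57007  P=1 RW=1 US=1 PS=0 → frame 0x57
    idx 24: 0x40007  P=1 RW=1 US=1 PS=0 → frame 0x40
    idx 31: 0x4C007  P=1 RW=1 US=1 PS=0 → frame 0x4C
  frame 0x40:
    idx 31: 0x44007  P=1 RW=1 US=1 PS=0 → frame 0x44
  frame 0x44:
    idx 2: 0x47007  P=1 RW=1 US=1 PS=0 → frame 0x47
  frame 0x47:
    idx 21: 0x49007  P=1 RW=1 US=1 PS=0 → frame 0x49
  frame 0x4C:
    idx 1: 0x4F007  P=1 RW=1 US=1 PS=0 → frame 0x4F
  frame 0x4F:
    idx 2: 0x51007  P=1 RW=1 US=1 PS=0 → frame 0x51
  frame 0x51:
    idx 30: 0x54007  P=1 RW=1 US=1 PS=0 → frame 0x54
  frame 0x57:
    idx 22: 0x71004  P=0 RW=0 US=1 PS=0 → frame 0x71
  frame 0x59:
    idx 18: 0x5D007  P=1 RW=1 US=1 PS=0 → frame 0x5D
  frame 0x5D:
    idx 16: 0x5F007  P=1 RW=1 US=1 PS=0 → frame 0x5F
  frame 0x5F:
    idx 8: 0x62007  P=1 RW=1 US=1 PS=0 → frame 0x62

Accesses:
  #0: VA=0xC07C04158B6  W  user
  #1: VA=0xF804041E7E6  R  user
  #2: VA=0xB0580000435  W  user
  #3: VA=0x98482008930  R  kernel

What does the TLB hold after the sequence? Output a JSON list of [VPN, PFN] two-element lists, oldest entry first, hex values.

Walk each access:
#0 VA=0xC07C04158B6 (w,user):
  [0] read 0x3C idx=24: raw=0x40007 flags P=1 W=1 U=1 S=0
  [1] read 0x40 idx=31: raw=0x44007 flags P=1 W=1 U=1 S=0
  [2] read 0x44 idx=2: raw=0x47007 flags P=1 W=1 U=1 S=0
  [3] read 0x47 idx=21: raw=0x49007 flags P=1 W=1 U=1 S=0
  ✓ 0x498B6  — 4 lookups
#1 VA=0xF804041E7E6 (r,user):
  [0] read 0x3C idx=31: raw=0x4C007 flags P=1 W=1 U=1 S=0
  [1] read 0x4C idx=1: raw=0x4F007 flags P=1 W=1 U=1 S=0
  [2] read 0x4F idx=2: raw=0x51007 flags P=1 W=1 U=1 S=0
  [3] read 0x51 idx=30: raw=0x54007 flags P=1 W=1 U=1 S=0
  ✓ 0x547E6  — 4 lookups
#2 VA=0xB0580000435 (w,user):
  [0] read 0x3C idx=22: raw=0x57007 flags P=1 W=1 U=1 S=0
  [1] read 0x57 idx=22: raw=0x71004 flags P=0 W=0 U=1 S=0
  → PAGE_NOT_PRESENT  (2 entries read)
#3 VA=0x98482008930 (r,kernel):
  [0] read 0x3C idx=19: raw=0x59007 flags P=1 W=1 U=1 S=0
  [1] read 0x59 idx=18: raw=0x5D007 flags P=1 W=1 U=1 S=0
  [2] read 0x5D idx=16: raw=0x5F007 flags P=1 W=1 U=1 S=0
  [3] read 0x5F idx=8: raw=0x62007 flags P=1 W=1 U=1 S=0
  ✓ 0x62930  — 4 lookups

TLB: [["0xC07C0415", "0x49"], ["0xF804041E", "0x54"], ["0x98482008", "0x62"]]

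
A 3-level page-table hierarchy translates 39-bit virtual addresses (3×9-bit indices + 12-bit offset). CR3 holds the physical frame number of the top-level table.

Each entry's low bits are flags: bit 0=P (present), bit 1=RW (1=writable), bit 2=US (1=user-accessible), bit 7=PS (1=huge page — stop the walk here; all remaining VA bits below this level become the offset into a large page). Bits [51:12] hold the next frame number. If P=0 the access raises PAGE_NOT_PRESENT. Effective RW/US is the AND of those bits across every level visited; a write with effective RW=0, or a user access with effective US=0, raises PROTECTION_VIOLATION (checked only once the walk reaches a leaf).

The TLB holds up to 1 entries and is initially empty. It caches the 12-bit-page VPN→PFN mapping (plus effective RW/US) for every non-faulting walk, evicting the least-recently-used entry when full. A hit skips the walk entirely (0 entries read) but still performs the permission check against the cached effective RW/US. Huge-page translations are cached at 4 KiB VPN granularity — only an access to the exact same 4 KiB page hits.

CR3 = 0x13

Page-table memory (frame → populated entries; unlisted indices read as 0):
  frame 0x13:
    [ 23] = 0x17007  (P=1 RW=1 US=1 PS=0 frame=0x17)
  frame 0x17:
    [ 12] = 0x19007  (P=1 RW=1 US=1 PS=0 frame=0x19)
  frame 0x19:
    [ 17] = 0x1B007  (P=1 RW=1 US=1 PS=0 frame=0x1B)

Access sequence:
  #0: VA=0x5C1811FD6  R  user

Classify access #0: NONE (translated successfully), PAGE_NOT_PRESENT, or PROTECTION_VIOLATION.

Trace:
#0 VA=0x5C1811FD6 (r,user):
  L0 @0x13[23] → 0x17007  P=1,RW=1,US=1,PS=0
  L1 @0x17[12] → 0x19007  P=1,RW=1,US=1,PS=0
  L2 @0x19[17] → 0x1B007  P=1,RW=1,US=1,PS=0
  ⇒ phys 0x1BFD6  [3 reads]

Access #0 fault: NONE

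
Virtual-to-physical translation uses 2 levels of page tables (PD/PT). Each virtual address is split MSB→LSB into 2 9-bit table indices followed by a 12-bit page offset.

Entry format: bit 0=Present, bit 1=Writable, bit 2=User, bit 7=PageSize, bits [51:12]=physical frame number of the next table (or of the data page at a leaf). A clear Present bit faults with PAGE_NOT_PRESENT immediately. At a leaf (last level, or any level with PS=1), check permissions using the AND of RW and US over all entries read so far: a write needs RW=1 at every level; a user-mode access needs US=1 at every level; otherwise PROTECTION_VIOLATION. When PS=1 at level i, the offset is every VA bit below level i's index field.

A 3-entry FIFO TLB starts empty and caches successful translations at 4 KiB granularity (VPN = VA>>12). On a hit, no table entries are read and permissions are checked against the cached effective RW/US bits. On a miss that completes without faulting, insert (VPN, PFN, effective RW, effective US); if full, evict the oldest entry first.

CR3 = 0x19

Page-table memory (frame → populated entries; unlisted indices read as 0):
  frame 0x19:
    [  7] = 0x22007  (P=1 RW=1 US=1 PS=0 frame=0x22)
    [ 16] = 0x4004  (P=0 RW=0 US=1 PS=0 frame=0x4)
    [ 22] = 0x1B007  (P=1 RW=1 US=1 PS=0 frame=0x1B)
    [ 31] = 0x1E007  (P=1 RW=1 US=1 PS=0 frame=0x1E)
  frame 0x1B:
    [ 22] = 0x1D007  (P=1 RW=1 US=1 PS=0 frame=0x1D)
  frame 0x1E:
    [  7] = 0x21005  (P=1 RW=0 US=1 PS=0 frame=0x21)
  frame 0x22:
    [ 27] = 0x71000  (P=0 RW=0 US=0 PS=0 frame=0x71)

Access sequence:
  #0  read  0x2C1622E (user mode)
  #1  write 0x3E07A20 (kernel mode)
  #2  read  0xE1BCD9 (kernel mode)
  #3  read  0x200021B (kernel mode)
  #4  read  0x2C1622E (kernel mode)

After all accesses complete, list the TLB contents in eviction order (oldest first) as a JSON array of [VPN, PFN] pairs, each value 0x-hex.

Per-access translation:
#0 VA=0x2C1622E (r,user):
  lvl0: tbl 0x19, slot 22 ⇒ 0x1B007 (P1/RW1/US1/PS0)
  lvl1: tbl 0x1B, slot 22 ⇒ 0x1D007 (P1/RW1/US1/PS0)
  ⇒ phys 0x1D22E  [2 reads]
#1 VA=0x3E07A20 (w,kernel):
  lvl0: tbl 0x19, slot 31 ⇒ 0x1E007 (P1/RW1/US1/PS0)
  lvl1: tbl 0x1E, slot 7 ⇒ 0x21005 (P1/RW0/US1/PS0)
  ✗ PROTECTION_VIOLATION  [2 reads]
#2 VA=0xE1BCD9 (r,kernel):
  lvl0: tbl 0x19, slot 7 ⇒ 0x22007 (P1/RW1/US1/PS0)
  lvl1: tbl 0x22, slot 27 ⇒ 0x71000 (P0/RW0/US0/PS0)
  ✗ PAGE_NOT_PRESENT  [2 reads]
#3 VA=0x200021B (r,kernel):
  lvl0: tbl 0x19, slot 16 ⇒ 0x4004 (P0/RW0/US1/PS0)
  ✗ PAGE_NOT_PRESENT  [1 reads]
#4 VA=0x2C1622E (r,kernel):
  TLB hit vpn=0x2C16 → PA=0x1D22E

TLB: [["0x2C16", "0x1D"]]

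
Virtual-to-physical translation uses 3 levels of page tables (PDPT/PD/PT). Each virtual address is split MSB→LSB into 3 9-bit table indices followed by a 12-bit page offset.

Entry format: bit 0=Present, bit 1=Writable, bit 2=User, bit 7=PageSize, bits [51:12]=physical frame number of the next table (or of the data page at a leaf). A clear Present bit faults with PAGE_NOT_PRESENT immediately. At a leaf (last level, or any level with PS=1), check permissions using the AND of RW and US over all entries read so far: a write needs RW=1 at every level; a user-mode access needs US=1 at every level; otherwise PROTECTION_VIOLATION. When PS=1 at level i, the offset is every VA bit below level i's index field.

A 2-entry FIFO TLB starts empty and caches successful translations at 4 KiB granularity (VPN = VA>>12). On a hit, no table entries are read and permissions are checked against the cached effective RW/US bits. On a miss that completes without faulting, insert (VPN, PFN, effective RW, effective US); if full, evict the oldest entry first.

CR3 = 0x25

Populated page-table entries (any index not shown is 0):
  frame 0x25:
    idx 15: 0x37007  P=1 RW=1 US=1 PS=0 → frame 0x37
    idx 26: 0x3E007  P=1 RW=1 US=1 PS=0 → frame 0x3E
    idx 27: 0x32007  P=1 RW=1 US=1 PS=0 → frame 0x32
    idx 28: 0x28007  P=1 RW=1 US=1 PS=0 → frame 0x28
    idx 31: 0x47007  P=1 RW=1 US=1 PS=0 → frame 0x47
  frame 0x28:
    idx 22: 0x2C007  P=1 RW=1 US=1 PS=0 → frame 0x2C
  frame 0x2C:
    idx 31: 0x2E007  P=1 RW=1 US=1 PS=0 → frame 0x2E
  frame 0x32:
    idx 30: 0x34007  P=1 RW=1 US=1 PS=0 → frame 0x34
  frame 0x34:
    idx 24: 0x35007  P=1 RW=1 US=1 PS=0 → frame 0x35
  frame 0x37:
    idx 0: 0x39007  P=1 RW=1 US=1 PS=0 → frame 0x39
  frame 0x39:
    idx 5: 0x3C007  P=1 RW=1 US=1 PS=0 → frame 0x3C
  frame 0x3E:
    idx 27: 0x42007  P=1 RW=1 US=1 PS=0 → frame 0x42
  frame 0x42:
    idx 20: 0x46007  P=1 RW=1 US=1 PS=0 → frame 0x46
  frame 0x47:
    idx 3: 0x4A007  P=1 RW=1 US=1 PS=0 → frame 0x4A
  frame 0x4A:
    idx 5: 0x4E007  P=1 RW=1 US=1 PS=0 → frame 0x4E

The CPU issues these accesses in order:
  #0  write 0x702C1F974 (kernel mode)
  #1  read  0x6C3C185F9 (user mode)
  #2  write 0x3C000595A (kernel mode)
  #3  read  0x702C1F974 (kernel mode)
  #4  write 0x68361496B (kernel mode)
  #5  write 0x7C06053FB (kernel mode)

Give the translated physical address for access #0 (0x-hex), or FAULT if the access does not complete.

Walk each access:
#0 VA=0x702C1F974 (w,kernel):
  lvl0: tbl 0x25, slot 28 ⇒ 0x28007 (P1/RW1/US1/PS0)
  lvl1: tbl 0x28, slot 22 ⇒ 0x2C007 (P1/RW1/US1/PS0)
  lvl2: tbl 0x2C, slot 31 ⇒ 0x2E007 (P1/RW1/US1/PS0)
  ✓ 0x2E974  — 3 lookups
#1 VA=0x6C3C185F9 (r,user):
  lvl0: tbl 0x25, slot 27 ⇒ 0x32007 (P1/RW1/US1/PS0)
  lvl1: tbl 0x32, slot 30 ⇒ 0x34007 (P1/RW1/US1/PS0)
  lvl2: tbl 0x34, slot 24 ⇒ 0x35007 (P1/RW1/US1/PS0)
  ✓ 0x355F9  — 3 lookups
#2 VA=0x3C000595A (w,kernel):
  lvl0: tbl 0x25, slot 15 ⇒ 0x37007 (P1/RW1/US1/PS0)
  lvl1: tbl 0x37, slot 0 ⇒ 0x39007 (P1/RW1/US1/PS0)
  lvl2: tbl 0x39, slot 5 ⇒ 0x3C007 (P1/RW1/US1/PS0)
  ✓ 0x3C95A  — 3 lookups
#3 VA=0x702C1F974 (r,kernel):
  lvl0: tbl 0x25, slot 28 ⇒ 0x28007 (P1/RW1/US1/PS0)
  lvl1: tbl 0x28, slot 22 ⇒ 0x2C007 (P1/RW1/US1/PS0)
  lvl2: tbl 0x2C, slot 31 ⇒ 0x2E007 (P1/RW1/US1/PS0)
  ✓ 0x2E974  — 3 lookups
#4 VA=0x68361496B (w,kernel):
  lvl0: tbl 0x25, slot 26 ⇒ 0x3E007 (P1/RW1/US1/PS0)
  lvl1: tbl 0x3E, slot 27 ⇒ 0x42007 (P1/RW1/US1/PS0)
  lvl2: tbl 0x42, slot 20 ⇒ 0x46007 (P1/RW1/US1/PS0)
  ✓ 0x4696B  — 3 lookups
#5 VA=0x7C06053FB (w,kernel):
  lvl0: tbl 0x25, slot 31 ⇒ 0x47007 (P1/RW1/US1/PS0)
  lvl1: tbl 0x47, slot 3 ⇒ 0x4A007 (P1/RW1/US1/PS0)
  lvl2: tbl 0x4A, slot 5 ⇒ 0x4E007 (P1/RW1/US1/PS0)
  ✓ 0x4E3FB  — 3 lookups

Access #0 PA: 0x2E974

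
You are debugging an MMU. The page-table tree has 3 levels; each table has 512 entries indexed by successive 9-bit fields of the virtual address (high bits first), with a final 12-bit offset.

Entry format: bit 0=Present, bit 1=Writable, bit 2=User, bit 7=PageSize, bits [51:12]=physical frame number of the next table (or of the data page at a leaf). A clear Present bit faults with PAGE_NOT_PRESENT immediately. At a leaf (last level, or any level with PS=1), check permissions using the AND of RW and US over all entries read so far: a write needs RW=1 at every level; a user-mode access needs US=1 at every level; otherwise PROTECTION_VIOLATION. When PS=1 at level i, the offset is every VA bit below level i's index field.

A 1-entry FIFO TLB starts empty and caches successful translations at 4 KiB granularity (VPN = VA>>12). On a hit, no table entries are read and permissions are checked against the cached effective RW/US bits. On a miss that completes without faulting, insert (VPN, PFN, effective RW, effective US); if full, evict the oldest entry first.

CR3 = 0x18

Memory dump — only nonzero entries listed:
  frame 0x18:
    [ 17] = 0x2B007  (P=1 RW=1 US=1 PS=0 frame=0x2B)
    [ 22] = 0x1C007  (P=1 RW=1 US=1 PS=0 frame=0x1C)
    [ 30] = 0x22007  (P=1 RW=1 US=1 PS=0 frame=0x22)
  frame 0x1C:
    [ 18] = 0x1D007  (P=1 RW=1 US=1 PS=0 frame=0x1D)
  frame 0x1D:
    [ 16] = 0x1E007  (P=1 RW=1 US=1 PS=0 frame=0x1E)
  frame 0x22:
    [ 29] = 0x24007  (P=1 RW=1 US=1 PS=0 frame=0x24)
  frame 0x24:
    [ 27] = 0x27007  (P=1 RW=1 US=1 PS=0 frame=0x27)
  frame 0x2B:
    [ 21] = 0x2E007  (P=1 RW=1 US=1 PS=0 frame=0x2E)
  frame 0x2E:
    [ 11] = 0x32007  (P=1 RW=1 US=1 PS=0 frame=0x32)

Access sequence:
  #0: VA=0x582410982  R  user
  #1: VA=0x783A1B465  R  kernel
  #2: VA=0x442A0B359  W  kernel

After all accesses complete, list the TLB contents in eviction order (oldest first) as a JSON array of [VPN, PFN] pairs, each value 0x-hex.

Per-access translation:
#0 VA=0x582410982 (r,user):
  L0: frame=0x18 idx=22 entry=0x1C007 [P=1 RW=1 US=1 PS=0]
  L1: frame=0x1C idx=18 entry=0x1D007 [P=1 RW=1 US=1 PS=0]
  L2: frame=0x1D idx=16 entry=0x1E007 [P=1 RW=1 US=1 PS=0]
  ✓ 0x1E982  — 3 lookups
#1 VA=0x783A1B465 (r,kernel):
  L0: frame=0x18 idx=30 entry=0x22007 [P=1 RW=1 US=1 PS=0]
  L1: frame=0x22 idx=29 entry=0x24007 [P=1 RW=1 US=1 PS=0]
  L2: frame=0x24 idx=27 entry=0x27007 [P=1 RW=1 US=1 PS=0]
  ✓ 0x27465  — 3 lookups
#2 VA=0x442A0B359 (w,kernel):
  L0: frame=0x18 idx=17 entry=0x2B007 [P=1 RW=1 US=1 PS=0]
  L1: frame=0x2B idx=21 entry=0x2E007 [P=1 RW=1 US=1 PS=0]
  L2: frame=0x2E idx=11 entry=0x32007 [P=1 RW=1 US=1 PS=0]
  ✓ 0x32359  — 3 lookups

TLB: [["0x442A0B", "0x32"]]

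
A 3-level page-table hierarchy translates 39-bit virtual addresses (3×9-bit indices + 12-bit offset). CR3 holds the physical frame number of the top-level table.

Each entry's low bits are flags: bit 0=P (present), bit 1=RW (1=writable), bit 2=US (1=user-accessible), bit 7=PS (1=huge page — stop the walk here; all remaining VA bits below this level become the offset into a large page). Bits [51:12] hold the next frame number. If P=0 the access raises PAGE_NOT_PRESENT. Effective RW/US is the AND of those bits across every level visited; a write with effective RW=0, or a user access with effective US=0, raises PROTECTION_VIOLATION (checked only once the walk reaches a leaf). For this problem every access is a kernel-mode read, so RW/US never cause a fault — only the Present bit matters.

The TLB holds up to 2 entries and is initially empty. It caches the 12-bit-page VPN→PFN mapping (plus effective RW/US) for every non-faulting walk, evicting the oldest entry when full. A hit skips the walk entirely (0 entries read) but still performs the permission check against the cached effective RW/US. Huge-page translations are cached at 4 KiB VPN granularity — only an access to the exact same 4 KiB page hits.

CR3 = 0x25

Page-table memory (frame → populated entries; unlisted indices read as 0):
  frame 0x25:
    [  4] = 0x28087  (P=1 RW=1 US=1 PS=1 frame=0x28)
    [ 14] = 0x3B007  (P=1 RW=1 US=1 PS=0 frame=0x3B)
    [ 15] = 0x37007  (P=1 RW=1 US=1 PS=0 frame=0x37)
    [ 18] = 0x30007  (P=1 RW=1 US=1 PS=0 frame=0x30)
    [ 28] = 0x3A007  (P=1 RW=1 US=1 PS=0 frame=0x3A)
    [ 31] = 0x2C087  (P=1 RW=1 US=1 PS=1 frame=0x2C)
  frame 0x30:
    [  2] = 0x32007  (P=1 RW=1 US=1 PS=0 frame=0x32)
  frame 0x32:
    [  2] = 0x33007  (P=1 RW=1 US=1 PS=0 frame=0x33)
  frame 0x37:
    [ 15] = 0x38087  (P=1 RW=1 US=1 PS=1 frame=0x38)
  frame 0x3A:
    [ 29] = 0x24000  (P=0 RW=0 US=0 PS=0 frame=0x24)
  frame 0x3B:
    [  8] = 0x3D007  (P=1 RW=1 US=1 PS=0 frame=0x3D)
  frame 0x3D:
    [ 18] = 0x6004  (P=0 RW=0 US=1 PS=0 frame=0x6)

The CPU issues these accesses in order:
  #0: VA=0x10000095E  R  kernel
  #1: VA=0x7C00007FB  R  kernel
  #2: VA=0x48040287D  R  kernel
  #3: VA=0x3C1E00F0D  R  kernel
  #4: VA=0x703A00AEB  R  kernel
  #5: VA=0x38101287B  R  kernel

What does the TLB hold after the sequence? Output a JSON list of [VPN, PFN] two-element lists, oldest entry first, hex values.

Per-access translation:
#0 VA=0x10000095E (r,kernel):
  [0] read 0x25 idx=4: raw=0x28087 flags P=1 W=1 U=1 S=1
  ⇒ phys 0x2895E (huge @L0)  [1 reads]
#1 VA=0x7C00007FB (r,kernel):
  [0] read 0x25 idx=31: raw=0x2C087 flags P=1 W=1 U=1 S=1
  ⇒ phys 0x2C7FB (huge @L0)  [1 reads]
#2 VA=0x48040287D (r,kernel):
  [0] read 0x25 idx=18: raw=0x30007 flags P=1 W=1 U=1 S=0
  [1] read 0x30 idx=2: raw=0x32007 flags P=1 W=1 U=1 S=0
  [2] read 0x32 idx=2: raw=0x33007 flags P=1 W=1 U=1 S=0
  ⇒ phys 0x3387D  [3 reads]
#3 VA=0x3C1E00F0D (r,kernel):
  [0] read 0x25 idx=15: raw=0x37007 flags P=1 W=1 U=1 S=0
  [1] read 0x37 idx=15: raw=0x38087 flags P=1 W=1 U=1 S=1
  ⇒ phys 0x38F0D (huge @L1)  [2 reads]
#4 VA=0x703A00AEB (r,kernel):
  [0] read 0x25 idx=28: raw=0x3A007 flags P=1 W=1 U=1 S=0
  [1] read 0x3A idx=29: raw=0x24000 flags P=0 W=0 U=0 S=0
  ⇒ fault: PAGE_NOT_PRESENT  — 2 lookups
#5 VA=0x38101287B (r,kernel):
  [0] read 0x25 idx=14: raw=0x3B007 flags P=1 W=1 U=1 S=0
  [1] read 0x3B idx=8: raw=0x3D007 flags P=1 W=1 U=1 S=0
  [2] read 0x3D idx=18: raw=0x6004 flags P=0 W=0 U=1 S=0
  ⇒ fault: PAGE_NOT_PRESENT  — 3 lookups

TLB: [["0x480402", "0x33"], ["0x3C1E00", "0x38"]]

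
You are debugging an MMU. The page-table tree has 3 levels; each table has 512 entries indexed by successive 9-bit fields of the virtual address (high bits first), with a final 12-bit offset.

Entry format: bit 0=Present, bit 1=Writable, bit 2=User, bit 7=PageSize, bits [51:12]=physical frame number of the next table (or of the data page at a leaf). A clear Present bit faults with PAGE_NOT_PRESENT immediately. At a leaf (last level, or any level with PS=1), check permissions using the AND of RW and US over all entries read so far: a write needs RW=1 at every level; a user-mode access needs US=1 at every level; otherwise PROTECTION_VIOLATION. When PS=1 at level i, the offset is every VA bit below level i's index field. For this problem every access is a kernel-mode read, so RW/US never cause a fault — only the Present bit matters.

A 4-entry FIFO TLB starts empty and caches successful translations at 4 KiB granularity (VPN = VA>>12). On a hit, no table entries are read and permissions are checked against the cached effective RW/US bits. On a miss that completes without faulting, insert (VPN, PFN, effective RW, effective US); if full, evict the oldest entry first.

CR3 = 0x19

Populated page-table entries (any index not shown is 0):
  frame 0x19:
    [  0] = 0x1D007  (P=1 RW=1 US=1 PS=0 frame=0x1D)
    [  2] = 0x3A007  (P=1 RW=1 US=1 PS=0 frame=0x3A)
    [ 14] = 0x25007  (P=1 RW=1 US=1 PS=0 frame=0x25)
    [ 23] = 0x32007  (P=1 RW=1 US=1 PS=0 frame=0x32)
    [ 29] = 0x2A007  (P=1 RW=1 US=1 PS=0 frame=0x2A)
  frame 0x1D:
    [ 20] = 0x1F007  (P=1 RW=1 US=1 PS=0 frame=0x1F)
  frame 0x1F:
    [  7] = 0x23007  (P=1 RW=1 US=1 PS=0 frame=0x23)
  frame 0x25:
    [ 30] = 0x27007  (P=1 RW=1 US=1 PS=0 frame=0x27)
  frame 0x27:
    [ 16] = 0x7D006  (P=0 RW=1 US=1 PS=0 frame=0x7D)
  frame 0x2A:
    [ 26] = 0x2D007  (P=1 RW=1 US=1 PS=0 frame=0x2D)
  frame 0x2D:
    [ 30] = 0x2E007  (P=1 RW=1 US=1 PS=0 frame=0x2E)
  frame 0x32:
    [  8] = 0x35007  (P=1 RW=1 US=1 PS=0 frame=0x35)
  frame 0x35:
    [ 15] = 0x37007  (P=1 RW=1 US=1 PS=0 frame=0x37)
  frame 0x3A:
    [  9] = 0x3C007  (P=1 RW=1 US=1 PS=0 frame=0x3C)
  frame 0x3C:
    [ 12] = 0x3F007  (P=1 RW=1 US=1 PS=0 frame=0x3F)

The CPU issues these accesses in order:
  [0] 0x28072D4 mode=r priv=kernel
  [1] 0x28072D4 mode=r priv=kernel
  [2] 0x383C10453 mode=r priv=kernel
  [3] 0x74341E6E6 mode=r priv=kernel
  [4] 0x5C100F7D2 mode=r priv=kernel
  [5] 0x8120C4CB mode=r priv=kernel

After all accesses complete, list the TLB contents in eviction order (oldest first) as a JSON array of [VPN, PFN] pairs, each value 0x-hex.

Trace:
#0 VA=0x28072D4 (r,kernel):
  L0 @0x19[0] → 0x1D007  P=1,RW=1,US=1,PS=0
  L1 @0x1D[20] → 0x1F007  P=1,RW=1,US=1,PS=0
  L2 @0x1F[7] → 0x23007  P=1,RW=1,US=1,PS=0
  ⇒ phys 0x232D4  [3 reads]
#1 VA=0x28072D4 (r,kernel):
  TLB hit vpn=0x2807 → PA=0x232D4
#2 VA=0x383C10453 (r,kernel):
  L0 @0x19[14] → 0x25007  P=1,RW=1,US=1,PS=0
  L1 @0x25[30] → 0x27007  P=1,RW=1,US=1,PS=0
  L2 @0x27[16] → 0x7D006  P=0,RW=1,US=1,PS=0
  ⇒ fault: PAGE_NOT_PRESENT  — 3 lookups
#3 VA=0x74341E6E6 (r,kernel):
  L0 @0x19[29] → 0x2A007  P=1,RW=1,US=1,PS=0
  L1 @0x2A[26] → 0x2D007  P=1,RW=1,US=1,PS=0
  L2 @0x2D[30] → 0x2E007  P=1,RW=1,US=1,PS=0
  ⇒ phys 0x2E6E6  [3 reads]
#4 VA=0x5C100F7D2 (r,kernel):
  L0 @0x19[23] → 0x32007  P=1,RW=1,US=1,PS=0
  L1 @0x32[8] → 0x35007  P=1,RW=1,US=1,PS=0
  L2 @0x35[15] → 0x37007  P=1,RW=1,US=1,PS=0
  ⇒ phys 0x377D2  [3 reads]
#5 VA=0x8120C4CB (r,kernel):
  L0 @0x19[2] → 0x3A007  P=1,RW=1,US=1,PS=0
  L1 @0x3A[9] → 0x3C007  P=1,RW=1,US=1,PS=0
  L2 @0x3C[12] → 0x3F007  P=1,RW=1,US=1,PS=0
  ⇒ phys 0x3F4CB  [3 reads]

TLB: [["0x2807", "0x23"], ["0x74341E", "0x2E"], ["0x5C100F", "0x37"], ["0x8120C", "0x3F"]]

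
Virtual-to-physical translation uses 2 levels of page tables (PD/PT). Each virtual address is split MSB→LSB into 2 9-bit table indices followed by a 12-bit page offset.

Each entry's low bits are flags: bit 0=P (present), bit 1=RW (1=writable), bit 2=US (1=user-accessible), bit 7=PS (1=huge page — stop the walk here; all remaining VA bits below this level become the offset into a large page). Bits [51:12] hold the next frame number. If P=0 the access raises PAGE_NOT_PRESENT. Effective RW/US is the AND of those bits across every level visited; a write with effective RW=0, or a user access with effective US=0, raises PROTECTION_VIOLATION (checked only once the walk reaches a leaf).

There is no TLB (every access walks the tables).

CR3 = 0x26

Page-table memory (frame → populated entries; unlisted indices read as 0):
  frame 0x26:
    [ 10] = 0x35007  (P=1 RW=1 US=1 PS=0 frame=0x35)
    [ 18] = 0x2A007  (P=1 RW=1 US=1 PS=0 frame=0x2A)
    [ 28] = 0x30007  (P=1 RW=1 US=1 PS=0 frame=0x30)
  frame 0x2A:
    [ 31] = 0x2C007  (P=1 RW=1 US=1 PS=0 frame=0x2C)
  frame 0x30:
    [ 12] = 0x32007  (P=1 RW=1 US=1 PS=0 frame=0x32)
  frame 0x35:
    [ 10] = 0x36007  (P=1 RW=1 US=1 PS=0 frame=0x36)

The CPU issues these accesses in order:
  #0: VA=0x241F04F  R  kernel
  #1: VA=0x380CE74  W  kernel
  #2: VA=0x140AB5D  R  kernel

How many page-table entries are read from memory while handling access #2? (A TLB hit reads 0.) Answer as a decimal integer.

Trace:
#0 VA=0x241F04F (r,kernel):
  L0 @0x26[18] → 0x2A007  P=1,RW=1,US=1,PS=0
  L1 @0x2A[31] → 0x2C007  P=1,RW=1,US=1,PS=0
  ✓ 0x2C04F  — 2 lookups
#1 VA=0x380CE74 (w,kernel):
  L0 @0x26[28] → 0x30007  P=1,RW=1,US=1,PS=0
  L1 @0x30[12] → 0x32007  P=1,RW=1,US=1,PS=0
  ✓ 0x32E74  — 2 lookups
#2 VA=0x140AB5D (r,kernel):
  L0 @0x26[10] → 0x35007  P=1,RW=1,US=1,PS=0
  L1 @0x35[10] → 0x36007  P=1,RW=1,US=1,PS=0
  ✓ 0x36B5D  — 2 lookups

Entries read for #2: 2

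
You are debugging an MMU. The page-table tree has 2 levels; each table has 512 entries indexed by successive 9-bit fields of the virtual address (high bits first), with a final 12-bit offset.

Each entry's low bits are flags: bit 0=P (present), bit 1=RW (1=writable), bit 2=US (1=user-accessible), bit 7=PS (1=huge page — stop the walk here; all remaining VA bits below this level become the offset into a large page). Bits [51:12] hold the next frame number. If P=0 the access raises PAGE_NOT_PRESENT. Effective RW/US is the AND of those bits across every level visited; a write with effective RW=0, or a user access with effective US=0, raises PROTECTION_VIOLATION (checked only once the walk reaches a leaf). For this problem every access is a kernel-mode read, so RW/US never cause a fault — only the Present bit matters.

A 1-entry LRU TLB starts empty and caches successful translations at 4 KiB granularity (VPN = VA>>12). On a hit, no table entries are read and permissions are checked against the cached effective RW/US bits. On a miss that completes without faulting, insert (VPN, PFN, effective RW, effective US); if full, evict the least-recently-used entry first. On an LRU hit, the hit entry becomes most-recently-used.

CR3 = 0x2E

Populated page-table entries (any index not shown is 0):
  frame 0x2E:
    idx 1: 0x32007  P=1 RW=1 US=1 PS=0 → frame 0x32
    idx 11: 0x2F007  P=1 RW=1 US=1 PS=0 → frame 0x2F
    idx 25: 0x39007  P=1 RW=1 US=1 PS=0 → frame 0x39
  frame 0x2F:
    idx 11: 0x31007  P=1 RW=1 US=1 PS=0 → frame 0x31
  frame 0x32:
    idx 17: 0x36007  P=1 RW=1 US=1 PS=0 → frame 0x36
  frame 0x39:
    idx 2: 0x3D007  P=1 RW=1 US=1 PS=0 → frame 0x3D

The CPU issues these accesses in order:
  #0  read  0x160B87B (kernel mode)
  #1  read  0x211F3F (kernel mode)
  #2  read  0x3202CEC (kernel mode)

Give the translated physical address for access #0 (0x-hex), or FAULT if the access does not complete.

Trace:
#0 VA=0x160B87B (r,kernel):
  L0: frame=0x2E idx=11 entry=0x2F007 [P=1 RW=1 US=1 PS=0]
  L1: frame=0x2F idx=11 entry=0x31007 [P=1 RW=1 US=1 PS=0]
  → PA=0x3187B  (2 entries read)
#1 VA=0x211F3F (r,kernel):
  L0: frame=0x2E idx=1 entry=0x32007 [P=1 RW=1 US=1 PS=0]
  L1: frame=0x32 idx=17 entry=0x36007 [P=1 RW=1 US=1 PS=0]
  → PA=0x36F3F  (2 entries read)
#2 VA=0x3202CEC (r,kernel):
  L0: frame=0x2E idx=25 entry=0x39007 [P=1 RW=1 US=1 PS=0]
  L1: frame=0x39 idx=2 entry=0x3D007 [P=1 RW=1 US=1 PS=0]
  → PA=0x3DCEC  (2 entries read)

Access #0 PA: 0x3187B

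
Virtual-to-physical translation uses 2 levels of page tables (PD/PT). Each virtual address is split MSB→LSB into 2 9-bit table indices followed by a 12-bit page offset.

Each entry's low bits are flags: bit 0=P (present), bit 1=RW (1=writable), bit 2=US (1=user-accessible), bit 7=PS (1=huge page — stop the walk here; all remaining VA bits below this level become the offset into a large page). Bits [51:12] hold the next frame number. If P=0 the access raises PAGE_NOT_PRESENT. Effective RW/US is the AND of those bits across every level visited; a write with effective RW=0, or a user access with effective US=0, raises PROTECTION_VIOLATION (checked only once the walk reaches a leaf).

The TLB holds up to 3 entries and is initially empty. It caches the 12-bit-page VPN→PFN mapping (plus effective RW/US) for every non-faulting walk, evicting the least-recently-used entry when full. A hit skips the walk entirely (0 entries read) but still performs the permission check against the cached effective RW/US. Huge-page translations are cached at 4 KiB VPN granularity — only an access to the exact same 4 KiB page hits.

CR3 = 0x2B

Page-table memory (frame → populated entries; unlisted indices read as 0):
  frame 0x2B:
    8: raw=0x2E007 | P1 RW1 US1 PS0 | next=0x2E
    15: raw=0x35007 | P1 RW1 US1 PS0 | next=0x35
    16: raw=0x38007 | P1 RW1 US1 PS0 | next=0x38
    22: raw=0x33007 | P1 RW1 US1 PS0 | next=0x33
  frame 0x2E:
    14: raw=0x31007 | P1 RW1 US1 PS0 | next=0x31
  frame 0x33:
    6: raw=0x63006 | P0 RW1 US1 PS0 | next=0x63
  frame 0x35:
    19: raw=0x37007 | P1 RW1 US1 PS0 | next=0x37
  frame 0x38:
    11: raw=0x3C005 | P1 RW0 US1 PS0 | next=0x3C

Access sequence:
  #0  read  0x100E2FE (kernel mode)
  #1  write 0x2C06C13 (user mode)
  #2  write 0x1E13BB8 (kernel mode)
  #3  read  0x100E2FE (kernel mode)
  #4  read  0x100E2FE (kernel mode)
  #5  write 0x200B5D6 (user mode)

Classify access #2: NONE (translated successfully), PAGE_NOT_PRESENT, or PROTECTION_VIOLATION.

Trace:
#0 VA=0x100E2FE (r,kernel):
  [0] read 0x2B idx=8: raw=0x2E007 flags P=1 W=1 U=1 S=0
  [1] read 0x2E idx=14: raw=0x31007 flags P=1 W=1 U=1 S=0
  ✓ 0x312FE  — 2 lookups
#1 VA=0x2C06C13 (w,user):
  [0] read 0x2B idx=22: raw=0x33007 flags P=1 W=1 U=1 S=0
  [1] read 0x33 idx=6: raw=0x63006 flags P=0 W=1 U=1 S=0
  ✗ PAGE_NOT_PRESENT  [2 reads]
#2 VA=0x1E13BB8 (w,kernel):
  [0] read 0x2B idx=15: raw=0x35007 flags P=1 W=1 U=1 S=0
  [1] read 0x35 idx=19: raw=0x37007 flags P=1 W=1 U=1 S=0
  ✓ 0x37BB8  — 2 lookups
#3 VA=0x100E2FE (r,kernel):
  TLB hit vpn=0x100E → PA=0x312FE
#4 VA=0x100E2FE (r,kernel):
  TLB hit vpn=0x100E → PA=0x312FE
#5 VA=0x200B5D6 (w,user):
  [0] read 0x2B idx=16: raw=0x38007 flags P=1 W=1 U=1 S=0
  [1] read 0x38 idx=11: raw=0x3C005 flags P=1 W=0 U=1 S=0
  ✗ PROTECTION_VIOLATION  [2 reads]

Access #2 fault: NONE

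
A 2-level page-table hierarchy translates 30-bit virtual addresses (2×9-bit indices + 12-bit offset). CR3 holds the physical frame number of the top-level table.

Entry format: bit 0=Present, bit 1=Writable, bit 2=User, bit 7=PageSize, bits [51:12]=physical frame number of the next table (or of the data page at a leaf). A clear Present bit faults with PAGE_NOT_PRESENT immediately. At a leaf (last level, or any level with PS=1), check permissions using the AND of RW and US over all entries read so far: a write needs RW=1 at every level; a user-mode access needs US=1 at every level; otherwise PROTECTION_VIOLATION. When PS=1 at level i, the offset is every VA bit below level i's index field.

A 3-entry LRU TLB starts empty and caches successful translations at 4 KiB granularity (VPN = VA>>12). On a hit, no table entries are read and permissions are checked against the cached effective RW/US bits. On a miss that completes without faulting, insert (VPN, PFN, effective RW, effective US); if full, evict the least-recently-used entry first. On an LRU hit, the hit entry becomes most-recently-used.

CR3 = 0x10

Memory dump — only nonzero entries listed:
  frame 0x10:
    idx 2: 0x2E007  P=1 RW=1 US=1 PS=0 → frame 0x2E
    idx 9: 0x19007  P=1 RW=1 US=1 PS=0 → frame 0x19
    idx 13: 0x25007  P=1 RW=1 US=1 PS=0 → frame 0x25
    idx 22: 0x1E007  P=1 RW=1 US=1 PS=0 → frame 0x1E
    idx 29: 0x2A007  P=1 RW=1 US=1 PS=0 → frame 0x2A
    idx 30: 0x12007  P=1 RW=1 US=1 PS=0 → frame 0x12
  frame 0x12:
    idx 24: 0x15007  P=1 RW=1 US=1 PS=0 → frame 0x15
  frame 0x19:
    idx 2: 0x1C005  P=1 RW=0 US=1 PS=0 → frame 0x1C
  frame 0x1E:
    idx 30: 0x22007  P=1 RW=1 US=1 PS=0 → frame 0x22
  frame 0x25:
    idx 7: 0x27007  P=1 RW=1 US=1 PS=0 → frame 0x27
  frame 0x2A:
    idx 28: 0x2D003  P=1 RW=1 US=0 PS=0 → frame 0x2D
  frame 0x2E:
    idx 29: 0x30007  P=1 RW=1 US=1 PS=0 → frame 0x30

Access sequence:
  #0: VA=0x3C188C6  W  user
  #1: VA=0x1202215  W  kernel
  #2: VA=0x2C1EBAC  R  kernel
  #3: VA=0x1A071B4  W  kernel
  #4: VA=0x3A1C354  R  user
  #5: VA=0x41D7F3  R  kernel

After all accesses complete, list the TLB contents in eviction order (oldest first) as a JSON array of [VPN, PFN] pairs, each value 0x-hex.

Per-access translation:
#0 VA=0x3C188C6 (w,user):
  L0 @0x10[30] → 0x12007  P=1,RW=1,US=1,PS=0
  L1 @0x12[24] → 0x15007  P=1,RW=1,US=1,PS=0
  ✓ 0x158C6  — 2 lookups
#1 VA=0x1202215 (w,kernel):
  L0 @0x10[9] → 0x19007  P=1,RW=1,US=1,PS=0
  L1 @0x19[2] → 0x1C005  P=1,RW=0,US=1,PS=0
  → PROTECTION_VIOLATION  (2 entries read)
#2 VA=0x2C1EBAC (r,kernel):
  L0 @0x10[22] → 0x1E007  P=1,RW=1,US=1,PS=0
  L1 @0x1E[30] → 0x22007  P=1,RW=1,US=1,PS=0
  ✓ 0x22BAC  — 2 lookups
#3 VA=0x1A071B4 (w,kernel):
  L0 @0x10[13] → 0x25007  P=1,RW=1,US=1,PS=0
  L1 @0x25[7] → 0x27007  P=1,RW=1,US=1,PS=0
  ✓ 0x271B4  — 2 lookups
#4 VA=0x3A1C354 (r,user):
  L0 @0x10[29] → 0x2A007  P=1,RW=1,US=1,PS=0
  L1 @0x2A[28] → 0x2D003  P=1,RW=1,US=0,PS=0
  → PROTECTION_VIOLATION  (2 entries read)
#5 VA=0x41D7F3 (r,kernel):
  L0 @0x10[2] → 0x2E007  P=1,RW=1,US=1,PS=0
  L1 @0x2E[29] → 0x30007  P=1,RW=1,US=1,PS=0
  ✓ 0x307F3  — 2 lookups

TLB: [["0x2C1E", "0x22"], ["0x1A07", "0x27"], ["0x41D", "0x30"]]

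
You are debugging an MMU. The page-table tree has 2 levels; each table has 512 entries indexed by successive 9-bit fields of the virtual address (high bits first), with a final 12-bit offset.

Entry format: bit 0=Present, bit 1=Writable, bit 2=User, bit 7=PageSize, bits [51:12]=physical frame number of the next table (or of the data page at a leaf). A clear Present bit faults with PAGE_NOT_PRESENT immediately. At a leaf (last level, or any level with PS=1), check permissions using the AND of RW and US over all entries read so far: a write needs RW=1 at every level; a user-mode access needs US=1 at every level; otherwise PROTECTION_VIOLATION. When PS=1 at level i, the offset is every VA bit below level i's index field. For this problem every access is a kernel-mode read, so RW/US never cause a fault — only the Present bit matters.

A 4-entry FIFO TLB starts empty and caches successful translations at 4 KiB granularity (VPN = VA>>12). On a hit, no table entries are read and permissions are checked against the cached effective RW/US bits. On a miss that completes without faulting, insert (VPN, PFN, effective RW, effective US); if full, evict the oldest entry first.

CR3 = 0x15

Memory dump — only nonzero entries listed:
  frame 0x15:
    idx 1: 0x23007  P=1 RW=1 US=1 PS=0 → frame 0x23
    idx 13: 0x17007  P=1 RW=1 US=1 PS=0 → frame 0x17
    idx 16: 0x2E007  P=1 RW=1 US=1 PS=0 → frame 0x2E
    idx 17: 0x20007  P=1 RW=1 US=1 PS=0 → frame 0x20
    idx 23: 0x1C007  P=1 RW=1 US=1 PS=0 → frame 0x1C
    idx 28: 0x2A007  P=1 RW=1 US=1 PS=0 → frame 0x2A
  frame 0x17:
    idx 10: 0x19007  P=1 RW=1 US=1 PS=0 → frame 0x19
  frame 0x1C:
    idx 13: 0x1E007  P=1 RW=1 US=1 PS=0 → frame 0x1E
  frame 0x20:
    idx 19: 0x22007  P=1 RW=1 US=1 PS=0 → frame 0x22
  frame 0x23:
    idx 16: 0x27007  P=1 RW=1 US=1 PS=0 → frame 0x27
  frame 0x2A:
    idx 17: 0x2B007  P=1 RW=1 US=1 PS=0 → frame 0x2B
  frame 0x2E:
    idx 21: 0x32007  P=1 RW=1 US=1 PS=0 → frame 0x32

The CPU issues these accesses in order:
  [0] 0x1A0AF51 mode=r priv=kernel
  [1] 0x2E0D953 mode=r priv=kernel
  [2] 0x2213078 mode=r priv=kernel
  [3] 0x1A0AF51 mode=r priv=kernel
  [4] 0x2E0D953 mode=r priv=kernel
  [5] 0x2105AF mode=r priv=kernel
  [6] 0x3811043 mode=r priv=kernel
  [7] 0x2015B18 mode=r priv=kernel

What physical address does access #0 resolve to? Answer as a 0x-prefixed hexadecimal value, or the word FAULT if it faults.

Per-access translation:
#0 VA=0x1A0AF51 (r,kernel):
  L0: frame=0x15 idx=13 entry=0x17007 [P=1 RW=1 US=1 PS=0]
  L1: frame=0x17 idx=10 entry=0x19007 [P=1 RW=1 US=1 PS=0]
  → PA=0x19F51  (2 entries read)
#1 VA=0x2E0D953 (r,kernel):
  L0: frame=0x15 idx=23 entry=0x1C007 [P=1 RW=1 US=1 PS=0]
  L1: frame=0x1C idx=13 entry=0x1E007 [P=1 RW=1 US=1 PS=0]
  → PA=0x1E953  (2 entries read)
#2 VA=0x2213078 (r,kernel):
  L0: frame=0x15 idx=17 entry=0x20007 [P=1 RW=1 US=1 PS=0]
  L1: frame=0x20 idx=19 entry=0x22007 [P=1 RW=1 US=1 PS=0]
  → PA=0x22078  (2 entries read)
#3 VA=0x1A0AF51 (r,kernel):
  TLB hit vpn=0x1A0A → PA=0x19F51
#4 VA=0x2E0D953 (r,kernel):
  TLB hit vpn=0x2E0D → PA=0x1E953
#5 VA=0x2105AF (r,kernel):
  L0: frame=0x15 idx=1 entry=0x23007 [P=1 RW=1 US=1 PS=0]
  L1: frame=0x23 idx=16 entry=0x27007 [P=1 RW=1 US=1 PS=0]
  → PA=0x275AF  (2 entries read)
#6 VA=0x3811043 (r,kernel):
  L0: frame=0x15 idx=28 entry=0x2A007 [P=1 RW=1 US=1 PS=0]
  L1: frame=0x2A idx=17 entry=0x2B007 [P=1 RW=1 US=1 PS=0]
  → PA=0x2B043  (2 entries read)
#7 VA=0x2015B18 (r,kernel):
  L0: frame=0x15 idx=16 entry=0x2E007 [P=1 RW=1 US=1 PS=0]
  L1: frame=0x2E idx=21 entry=0x32007 [P=1 RW=1 US=1 PS=0]
  → PA=0x32B18  (2 entries read)

Access #0 PA: 0x19F51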